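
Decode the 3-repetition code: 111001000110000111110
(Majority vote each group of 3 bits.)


Groups: 111, 001, 000, 110, 000, 111, 110
Majority votes: 1001011

1001011


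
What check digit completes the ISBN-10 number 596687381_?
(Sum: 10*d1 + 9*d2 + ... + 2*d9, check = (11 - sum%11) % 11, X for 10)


Weighted sum: 342
342 mod 11 = 1

Check digit: X


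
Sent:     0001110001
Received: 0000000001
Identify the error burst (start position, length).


XOR: 0001110000

Burst at position 3, length 3


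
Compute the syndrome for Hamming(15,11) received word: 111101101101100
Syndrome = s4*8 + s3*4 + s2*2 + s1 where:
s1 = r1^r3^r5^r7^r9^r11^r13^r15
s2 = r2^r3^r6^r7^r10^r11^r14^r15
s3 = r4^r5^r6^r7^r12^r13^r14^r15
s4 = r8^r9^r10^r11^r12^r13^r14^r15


s1=1, s2=1, s3=1, s4=0

Syndrome = 7 (error at position 7)


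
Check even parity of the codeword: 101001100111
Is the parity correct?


Number of 1s: 7

No, parity error (7 ones)


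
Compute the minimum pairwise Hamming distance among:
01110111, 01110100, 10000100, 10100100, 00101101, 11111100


Comparing all pairs, minimum distance: 1
Can detect 0 errors, correct 0 errors

1


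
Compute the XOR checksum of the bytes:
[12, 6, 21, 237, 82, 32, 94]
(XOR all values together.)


XOR chain: 12 ^ 6 ^ 21 ^ 237 ^ 82 ^ 32 ^ 94 = 222

222


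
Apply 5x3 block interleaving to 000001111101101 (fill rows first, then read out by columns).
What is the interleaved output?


Matrix:
  000
  001
  111
  101
  101
Read columns: 001110010001111

001110010001111


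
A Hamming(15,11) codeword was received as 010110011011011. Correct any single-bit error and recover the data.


Syndrome = 4: error at position 4

Data: 01001011011 (corrected bit 4)


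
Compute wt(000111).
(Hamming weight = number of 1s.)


Counting 1s in 000111

3


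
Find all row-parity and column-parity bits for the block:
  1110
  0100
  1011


Row parities: 111
Column parities: 0001

Row P: 111, Col P: 0001, Corner: 1


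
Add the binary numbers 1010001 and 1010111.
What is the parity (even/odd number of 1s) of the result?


1010001 = 81
1010111 = 87
Sum = 168 = 10101000
1s count = 3

odd parity (3 ones in 10101000)


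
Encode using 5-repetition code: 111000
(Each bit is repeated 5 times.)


Each bit -> 5 copies

111111111111111000000000000000


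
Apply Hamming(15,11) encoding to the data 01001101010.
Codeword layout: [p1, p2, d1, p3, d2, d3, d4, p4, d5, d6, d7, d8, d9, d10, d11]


Parity bits: p1=0, p2=0, p3=1, p4=0

000110001101010


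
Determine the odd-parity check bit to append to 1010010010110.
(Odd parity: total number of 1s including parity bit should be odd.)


Number of 1s in data: 6
Parity bit: 1

1


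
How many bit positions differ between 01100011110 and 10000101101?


XOR: 11100110011
Count of 1s: 7

7


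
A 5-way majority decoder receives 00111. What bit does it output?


Ones: 3 out of 5
Threshold: 3

1 (3/5 voted 1)


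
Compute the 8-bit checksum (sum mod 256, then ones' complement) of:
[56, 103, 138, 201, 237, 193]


Sum = 928 mod 256 = 160
Complement = 95

95


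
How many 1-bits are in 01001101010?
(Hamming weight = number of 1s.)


Counting 1s in 01001101010

5


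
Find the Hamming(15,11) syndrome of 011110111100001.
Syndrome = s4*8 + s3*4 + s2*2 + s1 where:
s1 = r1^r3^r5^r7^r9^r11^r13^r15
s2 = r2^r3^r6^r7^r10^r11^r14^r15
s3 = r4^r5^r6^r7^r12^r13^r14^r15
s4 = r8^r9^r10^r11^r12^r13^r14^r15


s1=1, s2=1, s3=0, s4=0

Syndrome = 3 (error at position 3)


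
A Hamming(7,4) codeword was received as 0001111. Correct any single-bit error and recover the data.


Syndrome = 0: no error detected

Data: 0111 (no errors)


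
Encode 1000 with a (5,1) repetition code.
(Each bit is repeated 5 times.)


Each bit -> 5 copies

11111000000000000000


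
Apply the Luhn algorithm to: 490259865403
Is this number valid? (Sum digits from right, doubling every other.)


Luhn sum = 50
50 mod 10 = 0

Valid (Luhn sum mod 10 = 0)


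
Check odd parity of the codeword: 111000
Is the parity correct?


Number of 1s: 3

Yes, parity is correct (3 ones)


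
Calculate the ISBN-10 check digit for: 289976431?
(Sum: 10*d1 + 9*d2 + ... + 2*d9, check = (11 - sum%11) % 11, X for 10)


Weighted sum: 326
326 mod 11 = 7

Check digit: 4


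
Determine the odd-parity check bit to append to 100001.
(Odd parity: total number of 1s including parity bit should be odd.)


Number of 1s in data: 2
Parity bit: 1

1


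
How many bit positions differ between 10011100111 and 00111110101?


XOR: 10100010010
Count of 1s: 4

4


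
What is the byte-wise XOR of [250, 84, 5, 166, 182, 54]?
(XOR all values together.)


XOR chain: 250 ^ 84 ^ 5 ^ 166 ^ 182 ^ 54 = 141

141


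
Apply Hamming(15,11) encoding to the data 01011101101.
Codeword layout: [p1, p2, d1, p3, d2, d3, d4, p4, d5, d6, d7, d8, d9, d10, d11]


Parity bits: p1=1, p2=1, p3=1, p4=1

110110111101101


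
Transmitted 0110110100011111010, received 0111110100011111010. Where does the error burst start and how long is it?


XOR: 0001000000000000000

Burst at position 3, length 1


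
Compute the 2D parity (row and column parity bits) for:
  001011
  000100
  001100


Row parities: 110
Column parities: 000011

Row P: 110, Col P: 000011, Corner: 0


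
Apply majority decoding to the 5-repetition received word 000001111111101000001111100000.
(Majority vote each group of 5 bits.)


Groups: 00000, 11111, 11101, 00000, 11111, 00000
Majority votes: 011010

011010


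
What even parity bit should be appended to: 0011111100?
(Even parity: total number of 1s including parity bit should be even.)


Number of 1s in data: 6
Parity bit: 0

0


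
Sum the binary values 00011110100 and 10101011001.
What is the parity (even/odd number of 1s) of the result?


00011110100 = 244
10101011001 = 1369
Sum = 1613 = 11001001101
1s count = 6

even parity (6 ones in 11001001101)


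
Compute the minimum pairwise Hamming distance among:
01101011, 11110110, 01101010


Comparing all pairs, minimum distance: 1
Can detect 0 errors, correct 0 errors

1


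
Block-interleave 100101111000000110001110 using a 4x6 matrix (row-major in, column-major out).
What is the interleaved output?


Matrix:
  100101
  111000
  000110
  001110
Read columns: 110001000101101100111000

110001000101101100111000


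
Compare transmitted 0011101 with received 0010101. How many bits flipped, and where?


XOR: 0001000

1 error(s) at position(s): 3


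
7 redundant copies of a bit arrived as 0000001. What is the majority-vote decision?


Ones: 1 out of 7
Threshold: 4

0 (1/7 voted 1)


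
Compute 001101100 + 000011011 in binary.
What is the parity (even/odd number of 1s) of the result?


001101100 = 108
000011011 = 27
Sum = 135 = 10000111
1s count = 4

even parity (4 ones in 10000111)


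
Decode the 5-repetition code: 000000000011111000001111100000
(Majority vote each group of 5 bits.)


Groups: 00000, 00000, 11111, 00000, 11111, 00000
Majority votes: 001010

001010


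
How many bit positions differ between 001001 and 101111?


XOR: 100110
Count of 1s: 3

3


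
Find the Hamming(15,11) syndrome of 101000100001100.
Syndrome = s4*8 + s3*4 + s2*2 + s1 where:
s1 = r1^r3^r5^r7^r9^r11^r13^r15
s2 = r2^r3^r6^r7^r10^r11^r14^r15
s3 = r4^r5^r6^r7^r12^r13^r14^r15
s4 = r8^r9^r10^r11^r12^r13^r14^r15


s1=0, s2=0, s3=1, s4=0

Syndrome = 4 (error at position 4)


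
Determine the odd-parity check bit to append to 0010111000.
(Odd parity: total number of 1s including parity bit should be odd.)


Number of 1s in data: 4
Parity bit: 1

1


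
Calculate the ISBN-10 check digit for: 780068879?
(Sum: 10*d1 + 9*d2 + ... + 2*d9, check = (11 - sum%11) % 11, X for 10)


Weighted sum: 289
289 mod 11 = 3

Check digit: 8


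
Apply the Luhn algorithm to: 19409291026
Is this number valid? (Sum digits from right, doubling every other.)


Luhn sum = 48
48 mod 10 = 8

Invalid (Luhn sum mod 10 = 8)


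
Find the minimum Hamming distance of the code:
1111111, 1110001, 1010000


Comparing all pairs, minimum distance: 2
Can detect 1 errors, correct 0 errors

2


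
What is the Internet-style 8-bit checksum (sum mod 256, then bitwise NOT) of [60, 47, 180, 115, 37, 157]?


Sum = 596 mod 256 = 84
Complement = 171

171


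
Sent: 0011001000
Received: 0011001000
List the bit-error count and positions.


XOR: 0000000000

0 errors (received matches sent)


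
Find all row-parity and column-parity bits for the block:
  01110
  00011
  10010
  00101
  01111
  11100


Row parities: 100001
Column parities: 01001

Row P: 100001, Col P: 01001, Corner: 0


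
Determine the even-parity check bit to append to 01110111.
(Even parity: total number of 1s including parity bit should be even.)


Number of 1s in data: 6
Parity bit: 0

0


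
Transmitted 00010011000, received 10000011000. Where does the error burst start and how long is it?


XOR: 10010000000

Burst at position 0, length 4


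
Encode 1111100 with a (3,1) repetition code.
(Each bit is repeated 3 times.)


Each bit -> 3 copies

111111111111111000000


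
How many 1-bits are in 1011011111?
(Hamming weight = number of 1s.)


Counting 1s in 1011011111

8


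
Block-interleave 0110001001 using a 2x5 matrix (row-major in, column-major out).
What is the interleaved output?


Matrix:
  01100
  01001
Read columns: 0011100001

0011100001


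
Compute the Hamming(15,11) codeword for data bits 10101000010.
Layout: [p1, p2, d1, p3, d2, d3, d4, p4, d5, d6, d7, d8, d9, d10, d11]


Parity bits: p1=0, p2=1, p3=0, p4=0

011001001000010


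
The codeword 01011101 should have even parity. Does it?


Number of 1s: 5

No, parity error (5 ones)


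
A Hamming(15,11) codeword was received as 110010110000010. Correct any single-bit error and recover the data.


Syndrome = 7: error at position 7

Data: 01000000010 (corrected bit 7)


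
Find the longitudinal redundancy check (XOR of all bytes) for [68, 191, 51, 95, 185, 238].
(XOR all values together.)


XOR chain: 68 ^ 191 ^ 51 ^ 95 ^ 185 ^ 238 = 192

192


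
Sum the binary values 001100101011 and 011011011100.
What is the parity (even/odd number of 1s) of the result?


001100101011 = 811
011011011100 = 1756
Sum = 2567 = 101000000111
1s count = 5

odd parity (5 ones in 101000000111)


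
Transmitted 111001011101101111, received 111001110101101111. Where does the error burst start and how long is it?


XOR: 000000101000000000

Burst at position 6, length 3


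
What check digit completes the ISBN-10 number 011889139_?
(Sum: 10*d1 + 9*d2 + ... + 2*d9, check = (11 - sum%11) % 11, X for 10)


Weighted sum: 197
197 mod 11 = 10

Check digit: 1


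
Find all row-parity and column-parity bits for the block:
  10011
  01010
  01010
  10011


Row parities: 1001
Column parities: 00000

Row P: 1001, Col P: 00000, Corner: 0


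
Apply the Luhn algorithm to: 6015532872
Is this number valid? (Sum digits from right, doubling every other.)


Luhn sum = 33
33 mod 10 = 3

Invalid (Luhn sum mod 10 = 3)


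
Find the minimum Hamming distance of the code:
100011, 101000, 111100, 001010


Comparing all pairs, minimum distance: 2
Can detect 1 errors, correct 0 errors

2


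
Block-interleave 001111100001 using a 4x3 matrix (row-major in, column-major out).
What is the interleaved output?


Matrix:
  001
  111
  100
  001
Read columns: 011001001101

011001001101


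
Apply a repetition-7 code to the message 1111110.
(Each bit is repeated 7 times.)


Each bit -> 7 copies

1111111111111111111111111111111111111111110000000


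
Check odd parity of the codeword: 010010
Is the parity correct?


Number of 1s: 2

No, parity error (2 ones)


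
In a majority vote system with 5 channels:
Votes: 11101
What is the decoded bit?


Ones: 4 out of 5
Threshold: 3

1 (4/5 voted 1)


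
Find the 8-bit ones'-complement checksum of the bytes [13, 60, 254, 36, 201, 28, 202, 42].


Sum = 836 mod 256 = 68
Complement = 187

187


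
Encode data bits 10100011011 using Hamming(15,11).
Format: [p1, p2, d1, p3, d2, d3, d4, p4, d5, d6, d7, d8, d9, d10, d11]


Parity bits: p1=1, p2=1, p3=0, p4=0

111001000011011


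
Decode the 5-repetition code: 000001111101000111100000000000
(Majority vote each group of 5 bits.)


Groups: 00000, 11111, 01000, 11110, 00000, 00000
Majority votes: 010100

010100


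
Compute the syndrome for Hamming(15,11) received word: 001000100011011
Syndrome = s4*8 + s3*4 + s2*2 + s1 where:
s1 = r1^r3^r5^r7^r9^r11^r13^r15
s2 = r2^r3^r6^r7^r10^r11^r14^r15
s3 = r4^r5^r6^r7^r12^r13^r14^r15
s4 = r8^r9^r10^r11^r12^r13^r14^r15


s1=0, s2=1, s3=0, s4=0

Syndrome = 2 (error at position 2)


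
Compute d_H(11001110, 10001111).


XOR: 01000001
Count of 1s: 2

2


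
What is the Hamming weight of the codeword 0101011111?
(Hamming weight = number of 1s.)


Counting 1s in 0101011111

7


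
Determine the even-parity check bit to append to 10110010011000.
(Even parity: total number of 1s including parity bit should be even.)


Number of 1s in data: 6
Parity bit: 0

0


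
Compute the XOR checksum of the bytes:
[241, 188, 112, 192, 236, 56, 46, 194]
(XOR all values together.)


XOR chain: 241 ^ 188 ^ 112 ^ 192 ^ 236 ^ 56 ^ 46 ^ 194 = 197

197


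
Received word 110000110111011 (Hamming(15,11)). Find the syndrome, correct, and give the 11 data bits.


Syndrome = 0: no error detected

Data: 00010111011 (no errors)


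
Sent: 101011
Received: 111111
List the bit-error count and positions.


XOR: 010100

2 error(s) at position(s): 1, 3


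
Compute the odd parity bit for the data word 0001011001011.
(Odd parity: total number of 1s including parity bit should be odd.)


Number of 1s in data: 6
Parity bit: 1

1


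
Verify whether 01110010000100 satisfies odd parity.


Number of 1s: 5

Yes, parity is correct (5 ones)


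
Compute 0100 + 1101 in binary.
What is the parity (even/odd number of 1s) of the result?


0100 = 4
1101 = 13
Sum = 17 = 10001
1s count = 2

even parity (2 ones in 10001)


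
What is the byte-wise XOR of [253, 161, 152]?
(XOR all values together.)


XOR chain: 253 ^ 161 ^ 152 = 196

196


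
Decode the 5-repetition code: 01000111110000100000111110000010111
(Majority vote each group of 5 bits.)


Groups: 01000, 11111, 00001, 00000, 11111, 00000, 10111
Majority votes: 0100101

0100101


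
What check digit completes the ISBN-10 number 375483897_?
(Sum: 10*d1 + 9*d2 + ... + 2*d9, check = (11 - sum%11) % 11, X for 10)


Weighted sum: 297
297 mod 11 = 0

Check digit: 0


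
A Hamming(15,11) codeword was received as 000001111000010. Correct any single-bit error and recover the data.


Syndrome = 14: error at position 14

Data: 00111000000 (corrected bit 14)


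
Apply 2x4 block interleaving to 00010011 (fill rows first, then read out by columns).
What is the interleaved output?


Matrix:
  0001
  0011
Read columns: 00000111

00000111


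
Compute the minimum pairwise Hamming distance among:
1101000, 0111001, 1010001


Comparing all pairs, minimum distance: 3
Can detect 2 errors, correct 1 errors

3


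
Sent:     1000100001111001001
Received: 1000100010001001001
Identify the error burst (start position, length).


XOR: 0000000011110000000

Burst at position 8, length 4


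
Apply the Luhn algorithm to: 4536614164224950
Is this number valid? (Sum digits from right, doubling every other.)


Luhn sum = 69
69 mod 10 = 9

Invalid (Luhn sum mod 10 = 9)


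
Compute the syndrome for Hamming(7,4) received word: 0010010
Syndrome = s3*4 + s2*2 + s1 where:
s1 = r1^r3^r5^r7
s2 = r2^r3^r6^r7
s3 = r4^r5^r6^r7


s1=1, s2=0, s3=1

Syndrome = 5 (error at position 5)


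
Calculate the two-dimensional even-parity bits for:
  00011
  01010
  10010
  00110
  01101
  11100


Row parities: 000011
Column parities: 01100

Row P: 000011, Col P: 01100, Corner: 0


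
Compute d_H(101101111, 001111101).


XOR: 100010010
Count of 1s: 3

3


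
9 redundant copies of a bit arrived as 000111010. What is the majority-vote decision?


Ones: 4 out of 9
Threshold: 5

0 (4/9 voted 1)


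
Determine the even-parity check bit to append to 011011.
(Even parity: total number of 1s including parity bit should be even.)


Number of 1s in data: 4
Parity bit: 0

0


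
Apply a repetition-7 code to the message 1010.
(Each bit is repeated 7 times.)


Each bit -> 7 copies

1111111000000011111110000000


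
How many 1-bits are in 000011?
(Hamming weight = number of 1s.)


Counting 1s in 000011

2


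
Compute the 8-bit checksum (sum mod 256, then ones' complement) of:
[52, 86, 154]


Sum = 292 mod 256 = 36
Complement = 219

219


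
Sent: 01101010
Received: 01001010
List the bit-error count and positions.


XOR: 00100000

1 error(s) at position(s): 2


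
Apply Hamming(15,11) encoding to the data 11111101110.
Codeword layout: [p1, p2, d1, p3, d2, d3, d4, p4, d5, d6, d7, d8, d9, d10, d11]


Parity bits: p1=1, p2=1, p3=0, p4=1

111011111101110


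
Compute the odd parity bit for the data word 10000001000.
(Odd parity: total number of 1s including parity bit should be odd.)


Number of 1s in data: 2
Parity bit: 1

1


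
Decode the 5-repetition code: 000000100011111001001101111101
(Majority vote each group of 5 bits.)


Groups: 00000, 01000, 11111, 00100, 11011, 11101
Majority votes: 001011

001011


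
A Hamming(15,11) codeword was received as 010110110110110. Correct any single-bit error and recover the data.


Syndrome = 14: error at position 14

Data: 01010110100 (corrected bit 14)


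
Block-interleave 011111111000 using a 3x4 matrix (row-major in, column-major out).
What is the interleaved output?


Matrix:
  0111
  1111
  1000
Read columns: 011110110110

011110110110


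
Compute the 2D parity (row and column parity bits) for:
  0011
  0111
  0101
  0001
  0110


Row parities: 01010
Column parities: 0110

Row P: 01010, Col P: 0110, Corner: 0


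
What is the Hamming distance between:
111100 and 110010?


XOR: 001110
Count of 1s: 3

3


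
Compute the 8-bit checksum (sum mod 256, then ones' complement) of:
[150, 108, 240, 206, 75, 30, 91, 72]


Sum = 972 mod 256 = 204
Complement = 51

51


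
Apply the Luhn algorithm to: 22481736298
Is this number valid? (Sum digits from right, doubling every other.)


Luhn sum = 48
48 mod 10 = 8

Invalid (Luhn sum mod 10 = 8)


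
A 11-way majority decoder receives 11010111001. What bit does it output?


Ones: 7 out of 11
Threshold: 6

1 (7/11 voted 1)


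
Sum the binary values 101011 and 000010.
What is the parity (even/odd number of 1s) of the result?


101011 = 43
000010 = 2
Sum = 45 = 101101
1s count = 4

even parity (4 ones in 101101)


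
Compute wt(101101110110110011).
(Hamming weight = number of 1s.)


Counting 1s in 101101110110110011

12


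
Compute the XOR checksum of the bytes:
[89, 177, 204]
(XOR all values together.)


XOR chain: 89 ^ 177 ^ 204 = 36

36


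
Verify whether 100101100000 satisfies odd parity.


Number of 1s: 4

No, parity error (4 ones)


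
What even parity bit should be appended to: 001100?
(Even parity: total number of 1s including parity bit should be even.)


Number of 1s in data: 2
Parity bit: 0

0


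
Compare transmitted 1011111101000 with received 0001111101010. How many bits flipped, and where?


XOR: 1010000000010

3 error(s) at position(s): 0, 2, 11


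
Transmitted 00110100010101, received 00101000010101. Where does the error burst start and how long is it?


XOR: 00011100000000

Burst at position 3, length 3


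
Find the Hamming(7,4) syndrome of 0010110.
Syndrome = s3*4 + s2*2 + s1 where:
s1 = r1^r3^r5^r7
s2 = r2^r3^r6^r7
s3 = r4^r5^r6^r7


s1=0, s2=0, s3=0

Syndrome = 0 (no error)


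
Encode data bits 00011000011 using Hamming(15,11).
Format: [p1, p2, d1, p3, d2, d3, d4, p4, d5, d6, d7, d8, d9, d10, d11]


Parity bits: p1=1, p2=1, p3=1, p4=1

110100111000011


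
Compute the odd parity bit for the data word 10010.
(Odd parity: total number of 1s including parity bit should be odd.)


Number of 1s in data: 2
Parity bit: 1

1


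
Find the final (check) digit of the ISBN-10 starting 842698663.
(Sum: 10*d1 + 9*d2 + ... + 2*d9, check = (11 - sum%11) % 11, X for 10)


Weighted sum: 316
316 mod 11 = 8

Check digit: 3


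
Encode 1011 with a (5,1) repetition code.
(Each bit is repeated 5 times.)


Each bit -> 5 copies

11111000001111111111


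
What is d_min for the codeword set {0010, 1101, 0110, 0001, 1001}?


Comparing all pairs, minimum distance: 1
Can detect 0 errors, correct 0 errors

1


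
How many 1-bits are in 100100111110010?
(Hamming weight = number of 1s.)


Counting 1s in 100100111110010

8


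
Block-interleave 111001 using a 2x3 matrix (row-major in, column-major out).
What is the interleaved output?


Matrix:
  111
  001
Read columns: 101011

101011


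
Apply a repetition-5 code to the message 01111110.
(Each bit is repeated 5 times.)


Each bit -> 5 copies

0000011111111111111111111111111111100000


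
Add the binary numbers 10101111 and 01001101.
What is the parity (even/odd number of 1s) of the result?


10101111 = 175
01001101 = 77
Sum = 252 = 11111100
1s count = 6

even parity (6 ones in 11111100)


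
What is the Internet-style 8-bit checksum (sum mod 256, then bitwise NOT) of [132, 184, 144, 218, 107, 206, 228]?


Sum = 1219 mod 256 = 195
Complement = 60

60


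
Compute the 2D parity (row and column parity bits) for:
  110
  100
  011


Row parities: 010
Column parities: 001

Row P: 010, Col P: 001, Corner: 1


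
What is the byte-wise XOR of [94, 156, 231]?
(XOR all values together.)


XOR chain: 94 ^ 156 ^ 231 = 37

37


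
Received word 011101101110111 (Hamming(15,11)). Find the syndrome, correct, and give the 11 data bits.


Syndrome = 0: no error detected

Data: 10111110111 (no errors)


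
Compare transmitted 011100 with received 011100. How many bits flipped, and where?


XOR: 000000

0 errors (received matches sent)


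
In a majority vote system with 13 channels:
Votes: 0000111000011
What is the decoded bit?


Ones: 5 out of 13
Threshold: 7

0 (5/13 voted 1)


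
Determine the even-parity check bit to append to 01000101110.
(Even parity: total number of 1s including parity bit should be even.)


Number of 1s in data: 5
Parity bit: 1

1


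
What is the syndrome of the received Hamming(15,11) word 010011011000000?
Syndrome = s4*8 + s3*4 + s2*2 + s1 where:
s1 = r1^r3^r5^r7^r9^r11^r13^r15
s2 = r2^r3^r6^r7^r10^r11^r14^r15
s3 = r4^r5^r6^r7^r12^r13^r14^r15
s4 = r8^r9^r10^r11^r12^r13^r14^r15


s1=0, s2=0, s3=0, s4=0

Syndrome = 0 (no error)


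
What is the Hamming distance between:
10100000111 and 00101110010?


XOR: 10001110101
Count of 1s: 6

6


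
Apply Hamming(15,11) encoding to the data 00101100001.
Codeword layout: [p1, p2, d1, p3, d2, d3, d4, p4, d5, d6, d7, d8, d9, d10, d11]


Parity bits: p1=0, p2=1, p3=0, p4=1

010001011100001


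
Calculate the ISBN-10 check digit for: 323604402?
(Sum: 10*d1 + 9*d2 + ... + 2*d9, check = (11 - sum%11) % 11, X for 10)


Weighted sum: 154
154 mod 11 = 0

Check digit: 0


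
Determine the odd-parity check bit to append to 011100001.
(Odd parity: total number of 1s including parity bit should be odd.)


Number of 1s in data: 4
Parity bit: 1

1


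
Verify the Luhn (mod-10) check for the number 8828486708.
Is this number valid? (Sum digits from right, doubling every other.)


Luhn sum = 61
61 mod 10 = 1

Invalid (Luhn sum mod 10 = 1)


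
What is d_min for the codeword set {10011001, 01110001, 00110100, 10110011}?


Comparing all pairs, minimum distance: 3
Can detect 2 errors, correct 1 errors

3


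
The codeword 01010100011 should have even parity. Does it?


Number of 1s: 5

No, parity error (5 ones)


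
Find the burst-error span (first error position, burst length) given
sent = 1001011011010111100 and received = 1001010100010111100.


XOR: 0000001111000000000

Burst at position 6, length 4


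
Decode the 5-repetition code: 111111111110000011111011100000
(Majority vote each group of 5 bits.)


Groups: 11111, 11111, 10000, 01111, 10111, 00000
Majority votes: 110110

110110


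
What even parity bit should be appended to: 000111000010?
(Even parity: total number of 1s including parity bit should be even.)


Number of 1s in data: 4
Parity bit: 0

0


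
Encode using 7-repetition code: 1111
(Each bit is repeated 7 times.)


Each bit -> 7 copies

1111111111111111111111111111


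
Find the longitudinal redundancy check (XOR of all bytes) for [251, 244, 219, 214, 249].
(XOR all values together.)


XOR chain: 251 ^ 244 ^ 219 ^ 214 ^ 249 = 251

251


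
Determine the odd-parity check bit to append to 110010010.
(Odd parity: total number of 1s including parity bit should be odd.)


Number of 1s in data: 4
Parity bit: 1

1


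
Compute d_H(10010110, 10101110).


XOR: 00111000
Count of 1s: 3

3


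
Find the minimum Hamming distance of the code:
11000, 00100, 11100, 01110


Comparing all pairs, minimum distance: 1
Can detect 0 errors, correct 0 errors

1


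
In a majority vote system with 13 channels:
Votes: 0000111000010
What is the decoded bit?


Ones: 4 out of 13
Threshold: 7

0 (4/13 voted 1)


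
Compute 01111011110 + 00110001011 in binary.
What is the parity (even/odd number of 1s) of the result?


01111011110 = 990
00110001011 = 395
Sum = 1385 = 10101101001
1s count = 6

even parity (6 ones in 10101101001)


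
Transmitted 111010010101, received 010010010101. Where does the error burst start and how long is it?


XOR: 101000000000

Burst at position 0, length 3


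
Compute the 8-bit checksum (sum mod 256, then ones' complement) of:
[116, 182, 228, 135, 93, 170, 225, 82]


Sum = 1231 mod 256 = 207
Complement = 48

48


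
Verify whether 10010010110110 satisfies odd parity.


Number of 1s: 7

Yes, parity is correct (7 ones)


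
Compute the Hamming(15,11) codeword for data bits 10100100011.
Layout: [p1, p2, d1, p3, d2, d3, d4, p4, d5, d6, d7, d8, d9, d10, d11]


Parity bits: p1=0, p2=1, p3=1, p4=1

011101010100011


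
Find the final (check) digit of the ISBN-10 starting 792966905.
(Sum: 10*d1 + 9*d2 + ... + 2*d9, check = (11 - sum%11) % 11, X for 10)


Weighted sum: 342
342 mod 11 = 1

Check digit: X


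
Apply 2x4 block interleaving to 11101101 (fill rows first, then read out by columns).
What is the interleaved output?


Matrix:
  1110
  1101
Read columns: 11111001

11111001


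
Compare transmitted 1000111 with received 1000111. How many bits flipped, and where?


XOR: 0000000

0 errors (received matches sent)


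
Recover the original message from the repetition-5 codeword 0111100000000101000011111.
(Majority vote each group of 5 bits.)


Groups: 01111, 00000, 00010, 10000, 11111
Majority votes: 10001

10001


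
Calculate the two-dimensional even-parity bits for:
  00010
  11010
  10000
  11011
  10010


Row parities: 11100
Column parities: 00001

Row P: 11100, Col P: 00001, Corner: 1


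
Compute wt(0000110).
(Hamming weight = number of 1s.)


Counting 1s in 0000110

2


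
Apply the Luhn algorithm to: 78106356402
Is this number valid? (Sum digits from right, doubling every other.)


Luhn sum = 41
41 mod 10 = 1

Invalid (Luhn sum mod 10 = 1)


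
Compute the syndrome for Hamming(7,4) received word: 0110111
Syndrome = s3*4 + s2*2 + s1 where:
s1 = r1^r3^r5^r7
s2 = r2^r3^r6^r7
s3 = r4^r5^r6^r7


s1=1, s2=0, s3=1

Syndrome = 5 (error at position 5)


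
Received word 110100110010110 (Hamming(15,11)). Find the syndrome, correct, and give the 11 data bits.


Syndrome = 0: no error detected

Data: 00010010110 (no errors)


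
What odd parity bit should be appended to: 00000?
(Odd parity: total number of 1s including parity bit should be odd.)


Number of 1s in data: 0
Parity bit: 1

1


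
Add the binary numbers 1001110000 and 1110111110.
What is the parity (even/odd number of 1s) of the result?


1001110000 = 624
1110111110 = 958
Sum = 1582 = 11000101110
1s count = 6

even parity (6 ones in 11000101110)


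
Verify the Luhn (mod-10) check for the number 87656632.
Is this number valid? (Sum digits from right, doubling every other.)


Luhn sum = 39
39 mod 10 = 9

Invalid (Luhn sum mod 10 = 9)


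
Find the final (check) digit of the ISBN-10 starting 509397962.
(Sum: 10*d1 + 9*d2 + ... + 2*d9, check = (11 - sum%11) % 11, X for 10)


Weighted sum: 290
290 mod 11 = 4

Check digit: 7


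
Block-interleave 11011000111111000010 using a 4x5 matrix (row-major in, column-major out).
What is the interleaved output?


Matrix:
  11011
  00011
  11110
  00010
Read columns: 10101010001011111100

10101010001011111100


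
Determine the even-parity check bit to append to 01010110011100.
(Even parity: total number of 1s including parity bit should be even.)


Number of 1s in data: 7
Parity bit: 1

1


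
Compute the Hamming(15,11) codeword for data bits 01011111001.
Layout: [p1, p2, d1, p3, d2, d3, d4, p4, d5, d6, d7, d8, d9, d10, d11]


Parity bits: p1=1, p2=0, p3=0, p4=1

100010111111001


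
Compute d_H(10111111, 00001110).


XOR: 10110001
Count of 1s: 4

4


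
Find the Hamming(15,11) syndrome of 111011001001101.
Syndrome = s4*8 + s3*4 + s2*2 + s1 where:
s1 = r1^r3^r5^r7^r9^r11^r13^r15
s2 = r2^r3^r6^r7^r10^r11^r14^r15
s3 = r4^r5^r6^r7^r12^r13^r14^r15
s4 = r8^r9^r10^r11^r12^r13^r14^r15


s1=0, s2=0, s3=1, s4=0

Syndrome = 4 (error at position 4)


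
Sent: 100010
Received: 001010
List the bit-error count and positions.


XOR: 101000

2 error(s) at position(s): 0, 2


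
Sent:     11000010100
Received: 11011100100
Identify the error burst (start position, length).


XOR: 00011110000

Burst at position 3, length 4


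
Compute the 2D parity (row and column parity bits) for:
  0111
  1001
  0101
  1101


Row parities: 1001
Column parities: 0110

Row P: 1001, Col P: 0110, Corner: 0


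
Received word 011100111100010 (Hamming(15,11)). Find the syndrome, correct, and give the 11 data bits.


Syndrome = 7: error at position 7

Data: 10001100010 (corrected bit 7)


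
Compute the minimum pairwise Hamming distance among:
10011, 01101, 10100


Comparing all pairs, minimum distance: 3
Can detect 2 errors, correct 1 errors

3


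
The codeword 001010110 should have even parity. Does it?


Number of 1s: 4

Yes, parity is correct (4 ones)


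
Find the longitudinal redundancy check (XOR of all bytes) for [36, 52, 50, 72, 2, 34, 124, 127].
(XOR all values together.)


XOR chain: 36 ^ 52 ^ 50 ^ 72 ^ 2 ^ 34 ^ 124 ^ 127 = 73

73


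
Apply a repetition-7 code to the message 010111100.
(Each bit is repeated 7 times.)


Each bit -> 7 copies

000000011111110000000111111111111111111111111111100000000000000


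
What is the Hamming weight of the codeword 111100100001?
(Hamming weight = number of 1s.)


Counting 1s in 111100100001

6


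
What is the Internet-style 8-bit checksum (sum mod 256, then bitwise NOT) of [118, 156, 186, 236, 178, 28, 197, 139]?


Sum = 1238 mod 256 = 214
Complement = 41

41


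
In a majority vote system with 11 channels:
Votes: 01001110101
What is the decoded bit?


Ones: 6 out of 11
Threshold: 6

1 (6/11 voted 1)


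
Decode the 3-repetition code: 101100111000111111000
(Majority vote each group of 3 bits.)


Groups: 101, 100, 111, 000, 111, 111, 000
Majority votes: 1010110

1010110


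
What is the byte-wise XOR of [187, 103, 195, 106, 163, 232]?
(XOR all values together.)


XOR chain: 187 ^ 103 ^ 195 ^ 106 ^ 163 ^ 232 = 62

62


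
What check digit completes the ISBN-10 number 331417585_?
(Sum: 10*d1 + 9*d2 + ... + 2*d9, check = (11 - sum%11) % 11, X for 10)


Weighted sum: 188
188 mod 11 = 1

Check digit: X


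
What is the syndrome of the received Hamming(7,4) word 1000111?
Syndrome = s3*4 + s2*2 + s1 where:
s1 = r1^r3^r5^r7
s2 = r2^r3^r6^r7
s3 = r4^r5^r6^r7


s1=1, s2=0, s3=1

Syndrome = 5 (error at position 5)


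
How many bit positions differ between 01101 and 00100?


XOR: 01001
Count of 1s: 2

2


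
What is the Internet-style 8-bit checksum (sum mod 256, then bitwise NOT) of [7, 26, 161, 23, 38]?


Sum = 255 mod 256 = 255
Complement = 0

0


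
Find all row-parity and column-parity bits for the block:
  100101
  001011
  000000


Row parities: 110
Column parities: 101110

Row P: 110, Col P: 101110, Corner: 0


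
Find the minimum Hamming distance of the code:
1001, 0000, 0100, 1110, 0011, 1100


Comparing all pairs, minimum distance: 1
Can detect 0 errors, correct 0 errors

1


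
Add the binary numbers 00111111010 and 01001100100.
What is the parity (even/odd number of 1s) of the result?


00111111010 = 506
01001100100 = 612
Sum = 1118 = 10001011110
1s count = 6

even parity (6 ones in 10001011110)


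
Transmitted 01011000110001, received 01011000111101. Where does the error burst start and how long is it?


XOR: 00000000001100

Burst at position 10, length 2


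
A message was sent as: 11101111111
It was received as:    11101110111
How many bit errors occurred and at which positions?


XOR: 00000001000

1 error(s) at position(s): 7


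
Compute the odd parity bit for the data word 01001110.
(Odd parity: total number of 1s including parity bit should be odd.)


Number of 1s in data: 4
Parity bit: 1

1


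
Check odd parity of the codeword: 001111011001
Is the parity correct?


Number of 1s: 7

Yes, parity is correct (7 ones)


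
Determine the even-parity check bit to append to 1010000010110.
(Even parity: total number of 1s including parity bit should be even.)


Number of 1s in data: 5
Parity bit: 1

1


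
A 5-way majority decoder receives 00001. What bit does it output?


Ones: 1 out of 5
Threshold: 3

0 (1/5 voted 1)


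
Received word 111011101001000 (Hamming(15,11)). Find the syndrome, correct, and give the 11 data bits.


Syndrome = 1: error at position 1

Data: 11111001000 (corrected bit 1)


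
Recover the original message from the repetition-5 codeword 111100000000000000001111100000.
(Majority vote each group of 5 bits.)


Groups: 11110, 00000, 00000, 00000, 11111, 00000
Majority votes: 100010

100010


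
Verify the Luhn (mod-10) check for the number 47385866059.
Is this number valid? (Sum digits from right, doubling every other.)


Luhn sum = 50
50 mod 10 = 0

Valid (Luhn sum mod 10 = 0)


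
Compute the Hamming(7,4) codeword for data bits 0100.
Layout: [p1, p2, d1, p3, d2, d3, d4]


Parity bits: p1=1, p2=0, p3=1

1001100


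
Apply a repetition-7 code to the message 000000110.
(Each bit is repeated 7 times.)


Each bit -> 7 copies

000000000000000000000000000000000000000000111111111111110000000


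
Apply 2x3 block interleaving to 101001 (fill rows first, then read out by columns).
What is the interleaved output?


Matrix:
  101
  001
Read columns: 100011

100011


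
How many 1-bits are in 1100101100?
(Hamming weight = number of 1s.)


Counting 1s in 1100101100

5


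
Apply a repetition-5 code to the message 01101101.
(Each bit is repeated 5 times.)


Each bit -> 5 copies

0000011111111110000011111111110000011111


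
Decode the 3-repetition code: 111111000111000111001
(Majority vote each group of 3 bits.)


Groups: 111, 111, 000, 111, 000, 111, 001
Majority votes: 1101010

1101010


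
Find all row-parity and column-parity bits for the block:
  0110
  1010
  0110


Row parities: 000
Column parities: 1010

Row P: 000, Col P: 1010, Corner: 0


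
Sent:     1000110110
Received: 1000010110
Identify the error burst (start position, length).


XOR: 0000100000

Burst at position 4, length 1


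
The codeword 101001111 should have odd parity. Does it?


Number of 1s: 6

No, parity error (6 ones)


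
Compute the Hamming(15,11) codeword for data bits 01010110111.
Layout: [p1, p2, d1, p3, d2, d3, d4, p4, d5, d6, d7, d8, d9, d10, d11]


Parity bits: p1=1, p2=1, p3=1, p4=1

110110110110111


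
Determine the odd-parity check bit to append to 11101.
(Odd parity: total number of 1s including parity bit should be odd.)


Number of 1s in data: 4
Parity bit: 1

1


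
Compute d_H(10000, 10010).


XOR: 00010
Count of 1s: 1

1


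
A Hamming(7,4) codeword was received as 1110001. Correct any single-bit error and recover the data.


Syndrome = 7: error at position 7

Data: 1000 (corrected bit 7)


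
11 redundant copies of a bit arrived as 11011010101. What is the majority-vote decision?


Ones: 7 out of 11
Threshold: 6

1 (7/11 voted 1)


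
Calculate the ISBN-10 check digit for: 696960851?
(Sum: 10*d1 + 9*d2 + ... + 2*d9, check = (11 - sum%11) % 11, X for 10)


Weighted sum: 337
337 mod 11 = 7

Check digit: 4


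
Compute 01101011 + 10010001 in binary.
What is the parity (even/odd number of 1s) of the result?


01101011 = 107
10010001 = 145
Sum = 252 = 11111100
1s count = 6

even parity (6 ones in 11111100)


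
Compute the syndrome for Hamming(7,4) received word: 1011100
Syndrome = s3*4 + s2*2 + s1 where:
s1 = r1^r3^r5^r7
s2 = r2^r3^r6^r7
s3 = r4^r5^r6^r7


s1=1, s2=1, s3=0

Syndrome = 3 (error at position 3)


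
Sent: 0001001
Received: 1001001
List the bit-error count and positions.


XOR: 1000000

1 error(s) at position(s): 0


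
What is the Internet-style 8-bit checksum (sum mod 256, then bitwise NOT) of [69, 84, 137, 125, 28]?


Sum = 443 mod 256 = 187
Complement = 68

68


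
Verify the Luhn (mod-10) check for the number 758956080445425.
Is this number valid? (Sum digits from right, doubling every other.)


Luhn sum = 66
66 mod 10 = 6

Invalid (Luhn sum mod 10 = 6)


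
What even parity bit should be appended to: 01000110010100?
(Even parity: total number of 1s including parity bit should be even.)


Number of 1s in data: 5
Parity bit: 1

1


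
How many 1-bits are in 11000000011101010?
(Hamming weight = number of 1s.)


Counting 1s in 11000000011101010

7


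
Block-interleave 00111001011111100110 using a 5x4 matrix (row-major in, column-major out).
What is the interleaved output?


Matrix:
  0011
  1001
  0111
  1110
  0110
Read columns: 01010001111011111100

01010001111011111100


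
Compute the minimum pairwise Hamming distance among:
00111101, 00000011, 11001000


Comparing all pairs, minimum distance: 5
Can detect 4 errors, correct 2 errors

5


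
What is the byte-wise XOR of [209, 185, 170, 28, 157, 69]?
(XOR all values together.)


XOR chain: 209 ^ 185 ^ 170 ^ 28 ^ 157 ^ 69 = 6

6


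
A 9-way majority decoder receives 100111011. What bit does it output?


Ones: 6 out of 9
Threshold: 5

1 (6/9 voted 1)


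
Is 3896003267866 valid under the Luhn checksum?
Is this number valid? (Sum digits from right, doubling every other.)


Luhn sum = 57
57 mod 10 = 7

Invalid (Luhn sum mod 10 = 7)


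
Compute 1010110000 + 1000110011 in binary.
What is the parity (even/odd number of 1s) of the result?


1010110000 = 688
1000110011 = 563
Sum = 1251 = 10011100011
1s count = 6

even parity (6 ones in 10011100011)
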